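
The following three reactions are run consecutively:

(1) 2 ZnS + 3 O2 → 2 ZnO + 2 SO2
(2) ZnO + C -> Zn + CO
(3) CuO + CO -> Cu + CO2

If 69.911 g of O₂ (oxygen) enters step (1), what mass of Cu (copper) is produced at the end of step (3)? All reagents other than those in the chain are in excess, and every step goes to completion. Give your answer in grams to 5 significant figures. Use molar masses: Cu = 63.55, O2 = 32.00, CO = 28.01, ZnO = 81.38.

92.559 g

n(O2) = 69.911 / 32.00 = 2.18472 mol.
Reaction (1): O2→ZnO ratio 3:2 ⇒ n(ZnO) = 1.45648 mol.
Reaction (2): ZnO→CO ratio 1:1 ⇒ n(CO) = 1.45648 mol.
Reaction (3): CO→Cu ratio 1:1 ⇒ n(Cu) = 1.45648 mol.
Mass of Cu = 1.45648 × 63.55 = 92.5593 g.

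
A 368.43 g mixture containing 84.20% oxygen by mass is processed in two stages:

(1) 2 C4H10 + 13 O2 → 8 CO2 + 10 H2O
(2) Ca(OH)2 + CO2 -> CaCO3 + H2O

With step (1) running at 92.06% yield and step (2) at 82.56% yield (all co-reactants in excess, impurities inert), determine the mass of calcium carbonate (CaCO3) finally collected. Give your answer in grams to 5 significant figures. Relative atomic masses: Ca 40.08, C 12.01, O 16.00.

Pure O2 = 368.43 × 0.8420 = 310.218 g.
M(O2) = 2(16.00) = 32.00 g/mol.
M(CaCO3) = 40.08 + 12.01 + 3(16.00) = 100.09 g/mol.
n(O2) = 310.218 / 32.00 = 9.69431 mol.
Step 1 (O2:CO2 = 13:8): theoretical n(CO2) = 5.96573 mol; at 92.06% yield, n(CO2) = 5.49205 mol.
Step 2 (CO2:CaCO3 = 1:1): theoretical n(CaCO3) = 5.49205 mol, so theoretical mass = 5.49205 × 100.09 = 549.700 g.
At 82.56% yield, actual mass of CaCO3 = 549.700 × 0.8256 = 453.832 g.

453.83 g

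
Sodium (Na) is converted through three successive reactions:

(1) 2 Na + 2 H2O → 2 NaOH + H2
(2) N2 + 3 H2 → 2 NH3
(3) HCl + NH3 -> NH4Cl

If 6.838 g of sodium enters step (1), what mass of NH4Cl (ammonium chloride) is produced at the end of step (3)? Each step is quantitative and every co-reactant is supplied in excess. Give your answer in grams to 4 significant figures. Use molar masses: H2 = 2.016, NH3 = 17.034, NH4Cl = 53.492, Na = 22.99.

n(Na) = 6.838 / 22.99 = 0.29743 mol.
Reaction (1): Na→H2 ratio 2:1 ⇒ n(H2) = 0.14872 mol.
Reaction (2): H2→NH3 ratio 3:2 ⇒ n(NH3) = 0.099145 mol.
Reaction (3): NH3→NH4Cl ratio 1:1 ⇒ n(NH4Cl) = 0.099145 mol.
Mass of NH4Cl = 0.099145 × 53.492 = 5.3034 g.

5.303 g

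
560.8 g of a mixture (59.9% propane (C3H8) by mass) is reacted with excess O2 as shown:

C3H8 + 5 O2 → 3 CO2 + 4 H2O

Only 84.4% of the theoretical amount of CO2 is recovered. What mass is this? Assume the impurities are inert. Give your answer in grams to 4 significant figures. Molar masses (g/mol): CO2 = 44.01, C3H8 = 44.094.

848.9 g

Pure C3H8 available = 560.8 g × 0.599 = 335.92 g.
n(C3H8) = 335.92 g / 44.094 g/mol = 7.6183 mol.
From the equation the C3H8:CO2 mole ratio is 1:3, so n(CO2) = 7.6183 × 3/1 = 22.855 mol.
Mass of CO2 = 22.855 mol × 44.01 g/mol = 1005.8 g.
Actual mass collected = 1005.8 g × 0.844 = 848.93 g.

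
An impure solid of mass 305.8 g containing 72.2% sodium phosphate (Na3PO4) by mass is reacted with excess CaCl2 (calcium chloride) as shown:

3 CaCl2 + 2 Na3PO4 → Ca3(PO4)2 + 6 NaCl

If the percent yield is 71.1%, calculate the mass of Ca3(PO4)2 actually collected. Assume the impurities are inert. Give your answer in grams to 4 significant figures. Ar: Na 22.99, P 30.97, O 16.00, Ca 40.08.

148.5 g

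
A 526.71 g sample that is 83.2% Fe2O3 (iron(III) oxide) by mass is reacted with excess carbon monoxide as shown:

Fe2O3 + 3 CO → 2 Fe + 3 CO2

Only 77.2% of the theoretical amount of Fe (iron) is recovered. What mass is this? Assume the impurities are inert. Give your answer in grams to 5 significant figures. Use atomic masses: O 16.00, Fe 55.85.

236.62 g

Pure Fe2O3 available = 526.71 g × 0.832 = 438.223 g.
M(Fe2O3) = 2(55.85) + 3(16.00) = 159.70 g/mol.
M(Fe) = 55.85 g/mol.
n(Fe2O3) = 438.223 g / 159.70 g/mol = 2.74404 mol.
From the equation the Fe2O3:Fe mole ratio is 1:2, so n(Fe) = 2.74404 × 2/1 = 5.48807 mol.
Mass of Fe = 5.48807 mol × 55.85 g/mol = 306.509 g.
Actual mass collected = 306.509 g × 0.772 = 236.625 g.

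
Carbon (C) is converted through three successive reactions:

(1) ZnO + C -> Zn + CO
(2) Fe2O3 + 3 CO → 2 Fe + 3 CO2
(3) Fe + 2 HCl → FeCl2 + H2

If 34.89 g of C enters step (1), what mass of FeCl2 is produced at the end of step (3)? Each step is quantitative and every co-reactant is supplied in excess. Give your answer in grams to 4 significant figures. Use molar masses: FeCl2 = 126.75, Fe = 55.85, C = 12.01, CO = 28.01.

n(C) = 34.89 / 12.01 = 2.9051 mol.
Reaction (1): C→CO ratio 1:1 ⇒ n(CO) = 2.9051 mol.
Reaction (2): CO→Fe ratio 3:2 ⇒ n(Fe) = 1.9367 mol.
Reaction (3): Fe→FeCl2 ratio 1:1 ⇒ n(FeCl2) = 1.9367 mol.
Mass of FeCl2 = 1.9367 × 126.75 = 245.48 g.

245.5 g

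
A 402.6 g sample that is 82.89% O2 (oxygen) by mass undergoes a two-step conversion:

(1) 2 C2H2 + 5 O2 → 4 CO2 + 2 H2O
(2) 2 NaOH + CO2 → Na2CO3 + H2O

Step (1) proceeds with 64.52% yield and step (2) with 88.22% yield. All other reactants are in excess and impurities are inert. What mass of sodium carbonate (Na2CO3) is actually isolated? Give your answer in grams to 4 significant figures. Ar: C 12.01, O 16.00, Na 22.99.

503.3 g

Pure O2 = 402.6 × 0.8289 = 333.72 g.
M(O2) = 2(16.00) = 32.00 g/mol.
M(Na2CO3) = 2(22.99) + 12.01 + 3(16.00) = 105.99 g/mol.
n(O2) = 333.72 / 32.00 = 10.429 mol.
Step 1 (O2:CO2 = 5:4): theoretical n(CO2) = 8.3429 mol; at 64.52% yield, n(CO2) = 5.3828 mol.
Step 2 (CO2:Na2CO3 = 1:1): theoretical n(Na2CO3) = 5.3828 mol, so theoretical mass = 5.3828 × 105.99 = 570.53 g.
At 88.22% yield, actual mass of Na2CO3 = 570.53 × 0.8822 = 503.32 g.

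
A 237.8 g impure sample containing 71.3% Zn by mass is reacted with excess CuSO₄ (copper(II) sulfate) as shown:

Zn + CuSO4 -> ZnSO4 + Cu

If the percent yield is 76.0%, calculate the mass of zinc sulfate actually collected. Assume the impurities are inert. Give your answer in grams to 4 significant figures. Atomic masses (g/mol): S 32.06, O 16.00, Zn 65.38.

Pure Zn available = 237.8 g × 0.713 = 169.55 g.
M(Zn) = 65.38 g/mol.
M(ZnSO4) = 65.38 + 32.06 + 4(16.00) = 161.44 g/mol.
n(Zn) = 169.55 g / 65.38 g/mol = 2.5933 mol.
From the equation the Zn:ZnSO4 mole ratio is 1:1, so n(ZnSO4) = 2.5933 × 1/1 = 2.5933 mol.
Mass of ZnSO4 = 2.5933 mol × 161.44 g/mol = 418.67 g.
Actual mass collected = 418.67 g × 0.760 = 318.19 g.

318.2 g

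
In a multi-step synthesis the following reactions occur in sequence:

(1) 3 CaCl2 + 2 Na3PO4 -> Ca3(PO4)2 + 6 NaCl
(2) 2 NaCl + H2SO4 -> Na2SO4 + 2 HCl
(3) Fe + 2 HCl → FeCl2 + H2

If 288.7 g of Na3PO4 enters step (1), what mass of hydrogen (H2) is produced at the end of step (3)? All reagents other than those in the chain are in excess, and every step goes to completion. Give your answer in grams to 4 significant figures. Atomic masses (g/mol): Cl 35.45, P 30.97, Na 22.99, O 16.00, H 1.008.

5.325 g

M(Na3PO4) = 3(22.99) + 30.97 + 4(16.00) = 163.94 g/mol.
M(H2) = 2(1.008) = 2.016 g/mol.
n(Na3PO4) = 288.7 / 163.94 = 1.7610 mol.
Reaction (1): Na3PO4→NaCl ratio 2:6 ⇒ n(NaCl) = 5.2830 mol.
Reaction (2): NaCl→HCl ratio 2:2 ⇒ n(HCl) = 5.2830 mol.
Reaction (3): HCl→H2 ratio 2:1 ⇒ n(H2) = 2.6415 mol.
Mass of H2 = 2.6415 × 2.016 = 5.3253 g.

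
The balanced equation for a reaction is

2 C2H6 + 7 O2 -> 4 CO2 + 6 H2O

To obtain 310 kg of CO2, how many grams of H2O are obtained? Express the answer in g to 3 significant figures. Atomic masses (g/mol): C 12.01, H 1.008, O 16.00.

190000 g

M(CO2) = 12.01 + 2(16.00) = 44.01 g/mol.
M(H2O) = 2(1.008) + 16.00 = 18.016 g/mol.
Convert: 310 kg = 310000 g.
n(CO2) = 310000 g / 44.01 g/mol = 7044 mol.
From the equation the CO2:H2O mole ratio is 4:6, so n(H2O) = 7044 × 6/4 = 10570 mol.
Mass of H2O = 10570 mol × 18.016 g/mol = 190400 g.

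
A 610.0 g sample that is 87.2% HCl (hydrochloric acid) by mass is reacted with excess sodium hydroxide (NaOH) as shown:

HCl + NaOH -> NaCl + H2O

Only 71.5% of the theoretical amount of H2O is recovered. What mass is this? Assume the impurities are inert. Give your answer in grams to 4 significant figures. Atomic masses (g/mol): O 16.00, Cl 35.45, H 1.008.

187.9 g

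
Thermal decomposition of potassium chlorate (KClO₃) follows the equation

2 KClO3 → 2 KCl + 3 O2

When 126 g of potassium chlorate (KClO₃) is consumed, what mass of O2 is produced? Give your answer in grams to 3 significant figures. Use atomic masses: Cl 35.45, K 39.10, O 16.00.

M(KClO3) = 39.10 + 35.45 + 3(16.00) = 122.55 g/mol.
M(O2) = 2(16.00) = 32.00 g/mol.
n(KClO3) = 126.0 g / 122.55 g/mol = 1.028 mol.
From the equation the KClO3:O2 mole ratio is 2:3, so n(O2) = 1.028 × 3/2 = 1.542 mol.
Mass of O2 = 1.542 mol × 32.00 g/mol = 49.35 g.

49.4 g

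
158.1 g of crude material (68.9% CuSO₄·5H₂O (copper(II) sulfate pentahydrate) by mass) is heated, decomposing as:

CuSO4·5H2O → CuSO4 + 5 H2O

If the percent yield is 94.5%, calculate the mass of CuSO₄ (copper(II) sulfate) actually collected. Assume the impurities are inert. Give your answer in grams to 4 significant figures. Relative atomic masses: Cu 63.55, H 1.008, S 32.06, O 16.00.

65.80 g

Pure CuSO4·5H2O available = 158.1 g × 0.689 = 108.93 g.
M(CuSO4·5H2O) = 63.55 + 32.06 + 9(16.00) + 10(1.008) = 249.69 g/mol.
M(CuSO4) = 63.55 + 32.06 + 4(16.00) = 159.61 g/mol.
n(CuSO4·5H2O) = 108.93 g / 249.69 g/mol = 0.43626 mol.
From the equation the CuSO4·5H2O:CuSO4 mole ratio is 1:1, so n(CuSO4) = 0.43626 × 1/1 = 0.43626 mol.
Mass of CuSO4 = 0.43626 mol × 159.61 g/mol = 69.632 g.
Actual mass collected = 69.632 g × 0.945 = 65.802 g.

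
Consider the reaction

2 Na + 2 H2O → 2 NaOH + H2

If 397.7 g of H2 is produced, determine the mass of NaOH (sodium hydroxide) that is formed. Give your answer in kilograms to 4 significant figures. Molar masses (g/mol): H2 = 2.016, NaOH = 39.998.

15.78 kg

n(H2) = 397.70 g / 2.016 g/mol = 197.27 mol.
From the equation the H2:NaOH mole ratio is 1:2, so n(NaOH) = 197.27 × 2/1 = 394.54 mol.
Mass of NaOH = 394.54 mol × 39.998 g/mol = 15781 g.
Converting to kg: 15781 g = 15.78 kg.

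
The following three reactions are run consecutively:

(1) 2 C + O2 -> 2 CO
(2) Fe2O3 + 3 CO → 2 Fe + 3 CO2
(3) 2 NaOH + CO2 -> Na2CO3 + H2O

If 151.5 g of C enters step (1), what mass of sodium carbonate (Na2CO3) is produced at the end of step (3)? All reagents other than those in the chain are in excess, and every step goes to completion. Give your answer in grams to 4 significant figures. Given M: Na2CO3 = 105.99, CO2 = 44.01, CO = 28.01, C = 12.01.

n(C) = 151.5 / 12.01 = 12.614 mol.
Reaction (1): C→CO ratio 2:2 ⇒ n(CO) = 12.614 mol.
Reaction (2): CO→CO2 ratio 3:3 ⇒ n(CO2) = 12.614 mol.
Reaction (3): CO2→Na2CO3 ratio 1:1 ⇒ n(Na2CO3) = 12.614 mol.
Mass of Na2CO3 = 12.614 × 105.99 = 1337.0 g.

1337 g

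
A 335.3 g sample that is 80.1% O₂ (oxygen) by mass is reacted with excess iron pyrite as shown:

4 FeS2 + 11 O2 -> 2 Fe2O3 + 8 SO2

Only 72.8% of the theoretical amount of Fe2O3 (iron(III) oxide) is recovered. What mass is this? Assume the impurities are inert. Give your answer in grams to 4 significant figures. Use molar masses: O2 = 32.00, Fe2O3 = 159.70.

177.4 g

Pure O2 available = 335.3 g × 0.801 = 268.58 g.
n(O2) = 268.58 g / 32.00 g/mol = 8.3930 mol.
From the equation the O2:Fe2O3 mole ratio is 11:2, so n(Fe2O3) = 8.3930 × 2/11 = 1.5260 mol.
Mass of Fe2O3 = 1.5260 mol × 159.70 g/mol = 243.70 g.
Actual mass collected = 243.70 g × 0.728 = 177.41 g.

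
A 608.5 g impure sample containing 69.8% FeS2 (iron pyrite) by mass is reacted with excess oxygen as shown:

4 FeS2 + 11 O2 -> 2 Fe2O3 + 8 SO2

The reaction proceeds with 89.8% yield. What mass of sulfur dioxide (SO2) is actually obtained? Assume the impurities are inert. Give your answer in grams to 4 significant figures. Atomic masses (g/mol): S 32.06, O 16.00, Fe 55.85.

Pure FeS2 available = 608.5 g × 0.698 = 424.73 g.
M(FeS2) = 55.85 + 2(32.06) = 119.97 g/mol.
M(SO2) = 32.06 + 2(16.00) = 64.06 g/mol.
n(FeS2) = 424.73 g / 119.97 g/mol = 3.5403 mol.
From the equation the FeS2:SO2 mole ratio is 4:8, so n(SO2) = 3.5403 × 8/4 = 7.0807 mol.
Mass of SO2 = 7.0807 mol × 64.06 g/mol = 453.59 g.
Actual mass collected = 453.59 g × 0.898 = 407.32 g.

407.3 g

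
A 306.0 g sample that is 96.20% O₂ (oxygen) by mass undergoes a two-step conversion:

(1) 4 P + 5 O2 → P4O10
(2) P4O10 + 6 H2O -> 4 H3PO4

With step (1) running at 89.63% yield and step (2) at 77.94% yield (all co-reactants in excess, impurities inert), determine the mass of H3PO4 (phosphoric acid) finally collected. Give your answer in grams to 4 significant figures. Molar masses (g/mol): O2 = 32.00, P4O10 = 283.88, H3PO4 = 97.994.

Pure O2 = 306.0 × 0.9620 = 294.37 g.
n(O2) = 294.37 / 32.00 = 9.1991 mol.
Step 1 (O2:P4O10 = 5:1): theoretical n(P4O10) = 1.8398 mol; at 89.63% yield, n(P4O10) = 1.6490 mol.
Step 2 (P4O10:H3PO4 = 1:4): theoretical n(H3PO4) = 6.5961 mol, so theoretical mass = 6.5961 × 97.994 = 646.38 g.
At 77.94% yield, actual mass of H3PO4 = 646.38 × 0.7794 = 503.79 g.

503.8 g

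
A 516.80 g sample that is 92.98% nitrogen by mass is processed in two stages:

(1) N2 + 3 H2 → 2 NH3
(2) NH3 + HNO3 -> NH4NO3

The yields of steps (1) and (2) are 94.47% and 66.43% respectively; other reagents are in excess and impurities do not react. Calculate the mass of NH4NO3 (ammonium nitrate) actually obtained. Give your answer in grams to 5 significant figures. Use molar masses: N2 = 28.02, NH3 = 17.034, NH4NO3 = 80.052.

Pure N2 = 516.80 × 0.9298 = 480.521 g.
n(N2) = 480.521 / 28.02 = 17.1492 mol.
Step 1 (N2:NH3 = 1:2): theoretical n(NH3) = 34.2984 mol; at 94.47% yield, n(NH3) = 32.4017 mol.
Step 2 (NH3:NH4NO3 = 1:1): theoretical n(NH4NO3) = 32.4017 mol, so theoretical mass = 32.4017 × 80.052 = 2593.82 g.
At 66.43% yield, actual mass of NH4NO3 = 2593.82 × 0.6643 = 1723.08 g.

1723.1 g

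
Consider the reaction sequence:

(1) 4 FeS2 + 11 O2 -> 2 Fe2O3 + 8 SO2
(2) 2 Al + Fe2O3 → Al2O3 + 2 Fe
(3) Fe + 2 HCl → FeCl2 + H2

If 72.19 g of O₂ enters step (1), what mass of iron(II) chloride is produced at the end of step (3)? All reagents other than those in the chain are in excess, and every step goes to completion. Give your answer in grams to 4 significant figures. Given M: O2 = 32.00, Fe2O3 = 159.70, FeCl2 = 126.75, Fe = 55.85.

n(O2) = 72.19 / 32.00 = 2.2559 mol.
Reaction (1): O2→Fe2O3 ratio 11:2 ⇒ n(Fe2O3) = 0.41017 mol.
Reaction (2): Fe2O3→Fe ratio 1:2 ⇒ n(Fe) = 0.82034 mol.
Reaction (3): Fe→FeCl2 ratio 1:1 ⇒ n(FeCl2) = 0.82034 mol.
Mass of FeCl2 = 0.82034 × 126.75 = 103.98 g.

104.0 g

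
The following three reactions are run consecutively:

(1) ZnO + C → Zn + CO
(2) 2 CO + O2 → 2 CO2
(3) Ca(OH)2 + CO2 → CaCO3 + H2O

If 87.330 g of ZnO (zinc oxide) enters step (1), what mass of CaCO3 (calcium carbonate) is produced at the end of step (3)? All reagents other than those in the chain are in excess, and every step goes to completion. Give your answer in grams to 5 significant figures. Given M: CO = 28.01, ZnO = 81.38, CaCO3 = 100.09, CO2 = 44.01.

107.41 g

n(ZnO) = 87.330 / 81.38 = 1.07311 mol.
Reaction (1): ZnO→CO ratio 1:1 ⇒ n(CO) = 1.07311 mol.
Reaction (2): CO→CO2 ratio 2:2 ⇒ n(CO2) = 1.07311 mol.
Reaction (3): CO2→CaCO3 ratio 1:1 ⇒ n(CaCO3) = 1.07311 mol.
Mass of CaCO3 = 1.07311 × 100.09 = 107.408 g.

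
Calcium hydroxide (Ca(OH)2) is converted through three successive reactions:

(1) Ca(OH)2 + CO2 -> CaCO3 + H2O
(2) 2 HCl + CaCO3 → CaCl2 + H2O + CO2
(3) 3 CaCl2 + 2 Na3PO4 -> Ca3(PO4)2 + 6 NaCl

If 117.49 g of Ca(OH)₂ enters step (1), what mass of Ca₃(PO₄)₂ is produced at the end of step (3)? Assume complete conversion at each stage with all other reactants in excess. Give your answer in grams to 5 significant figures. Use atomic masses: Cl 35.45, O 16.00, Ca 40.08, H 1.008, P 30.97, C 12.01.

M(Ca(OH)2) = 40.08 + 2(16.00) + 2(1.008) = 74.096 g/mol.
M(Ca3(PO4)2) = 3(40.08) + 2(30.97) + 8(16.00) = 310.18 g/mol.
n(Ca(OH)2) = 117.49 / 74.096 = 1.58565 mol.
Reaction (1): Ca(OH)2→CaCO3 ratio 1:1 ⇒ n(CaCO3) = 1.58565 mol.
Reaction (2): CaCO3→CaCl2 ratio 1:1 ⇒ n(CaCl2) = 1.58565 mol.
Reaction (3): CaCl2→Ca3(PO4)2 ratio 3:1 ⇒ n(Ca3(PO4)2) = 0.528549 mol.
Mass of Ca3(PO4)2 = 0.528549 × 310.18 = 163.945 g.

163.95 g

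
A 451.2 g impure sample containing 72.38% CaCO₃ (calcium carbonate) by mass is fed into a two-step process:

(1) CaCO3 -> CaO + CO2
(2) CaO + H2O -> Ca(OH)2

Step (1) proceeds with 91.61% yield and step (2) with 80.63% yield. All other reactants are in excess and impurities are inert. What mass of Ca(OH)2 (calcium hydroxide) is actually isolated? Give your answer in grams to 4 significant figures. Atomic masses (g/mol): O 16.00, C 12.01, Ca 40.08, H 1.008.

178.6 g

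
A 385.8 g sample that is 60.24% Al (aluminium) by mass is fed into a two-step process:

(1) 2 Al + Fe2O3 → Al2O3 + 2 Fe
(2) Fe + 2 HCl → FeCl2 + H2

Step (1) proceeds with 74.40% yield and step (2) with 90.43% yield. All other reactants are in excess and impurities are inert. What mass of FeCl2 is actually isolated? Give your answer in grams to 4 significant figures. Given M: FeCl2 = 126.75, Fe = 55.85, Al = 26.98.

Pure Al = 385.8 × 0.6024 = 232.41 g.
n(Al) = 232.41 / 26.98 = 8.6140 mol.
Step 1 (Al:Fe = 2:2): theoretical n(Fe) = 8.6140 mol; at 74.40% yield, n(Fe) = 6.4088 mol.
Step 2 (Fe:FeCl2 = 1:1): theoretical n(FeCl2) = 6.4088 mol, so theoretical mass = 6.4088 × 126.75 = 812.32 g.
At 90.43% yield, actual mass of FeCl2 = 812.32 × 0.9043 = 734.58 g.

734.6 g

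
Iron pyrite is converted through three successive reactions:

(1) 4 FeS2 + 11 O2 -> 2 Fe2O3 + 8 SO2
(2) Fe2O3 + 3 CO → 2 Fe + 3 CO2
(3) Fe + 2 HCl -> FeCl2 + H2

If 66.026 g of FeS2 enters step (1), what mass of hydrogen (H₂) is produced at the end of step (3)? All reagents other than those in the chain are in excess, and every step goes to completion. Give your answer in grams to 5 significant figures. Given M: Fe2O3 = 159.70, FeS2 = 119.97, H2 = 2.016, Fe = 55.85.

n(FeS2) = 66.026 / 119.97 = 0.550354 mol.
Reaction (1): FeS2→Fe2O3 ratio 4:2 ⇒ n(Fe2O3) = 0.275177 mol.
Reaction (2): Fe2O3→Fe ratio 1:2 ⇒ n(Fe) = 0.550354 mol.
Reaction (3): Fe→H2 ratio 1:1 ⇒ n(H2) = 0.550354 mol.
Mass of H2 = 0.550354 × 2.016 = 1.10951 g.

1.1095 g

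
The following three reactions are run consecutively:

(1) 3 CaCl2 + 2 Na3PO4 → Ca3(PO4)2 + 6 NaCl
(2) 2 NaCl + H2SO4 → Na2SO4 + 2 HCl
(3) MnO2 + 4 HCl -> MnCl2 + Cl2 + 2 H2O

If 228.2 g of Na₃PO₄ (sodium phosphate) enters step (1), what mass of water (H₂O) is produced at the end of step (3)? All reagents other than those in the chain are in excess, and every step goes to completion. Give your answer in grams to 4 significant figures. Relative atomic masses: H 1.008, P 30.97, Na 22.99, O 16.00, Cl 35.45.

37.62 g

M(Na3PO4) = 3(22.99) + 30.97 + 4(16.00) = 163.94 g/mol.
M(H2O) = 2(1.008) + 16.00 = 18.016 g/mol.
n(Na3PO4) = 228.2 / 163.94 = 1.3920 mol.
Reaction (1): Na3PO4→NaCl ratio 2:6 ⇒ n(NaCl) = 4.1759 mol.
Reaction (2): NaCl→HCl ratio 2:2 ⇒ n(HCl) = 4.1759 mol.
Reaction (3): HCl→H2O ratio 4:2 ⇒ n(H2O) = 2.0880 mol.
Mass of H2O = 2.0880 × 18.016 = 37.617 g.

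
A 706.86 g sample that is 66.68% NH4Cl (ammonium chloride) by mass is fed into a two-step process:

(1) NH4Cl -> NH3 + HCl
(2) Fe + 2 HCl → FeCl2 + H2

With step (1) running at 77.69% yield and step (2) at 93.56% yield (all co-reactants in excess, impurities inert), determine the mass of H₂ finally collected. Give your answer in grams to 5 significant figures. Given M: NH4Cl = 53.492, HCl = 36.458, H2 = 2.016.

6.4559 g

Pure NH4Cl = 706.86 × 0.6668 = 471.334 g.
n(NH4Cl) = 471.334 / 53.492 = 8.81130 mol.
Step 1 (NH4Cl:HCl = 1:1): theoretical n(HCl) = 8.81130 mol; at 77.69% yield, n(HCl) = 6.84550 mol.
Step 2 (HCl:H2 = 2:1): theoretical n(H2) = 3.42275 mol, so theoretical mass = 3.42275 × 2.016 = 6.90027 g.
At 93.56% yield, actual mass of H2 = 6.90027 × 0.9356 = 6.45589 g.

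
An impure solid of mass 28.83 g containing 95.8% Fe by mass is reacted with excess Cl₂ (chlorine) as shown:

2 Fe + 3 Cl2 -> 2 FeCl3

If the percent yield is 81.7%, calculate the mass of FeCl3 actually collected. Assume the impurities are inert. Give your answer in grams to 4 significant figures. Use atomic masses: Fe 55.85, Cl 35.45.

Pure Fe available = 28.83 g × 0.958 = 27.619 g.
M(Fe) = 55.85 g/mol.
M(FeCl3) = 55.85 + 3(35.45) = 162.20 g/mol.
n(Fe) = 27.619 g / 55.85 g/mol = 0.49452 mol.
From the equation the Fe:FeCl3 mole ratio is 2:2, so n(FeCl3) = 0.49452 × 2/2 = 0.49452 mol.
Mass of FeCl3 = 0.49452 mol × 162.20 g/mol = 80.212 g.
Actual mass collected = 80.212 g × 0.817 = 65.533 g.

65.53 g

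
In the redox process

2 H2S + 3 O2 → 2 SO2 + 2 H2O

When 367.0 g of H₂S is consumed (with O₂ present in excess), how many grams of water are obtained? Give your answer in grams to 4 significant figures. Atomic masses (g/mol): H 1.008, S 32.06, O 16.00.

194.0 g

M(H2S) = 2(1.008) + 32.06 = 34.076 g/mol.
M(H2O) = 2(1.008) + 16.00 = 18.016 g/mol.
n(H2S) = 367.00 g / 34.076 g/mol = 10.770 mol.
From the equation the H2S:H2O mole ratio is 2:2, so n(H2O) = 10.770 × 2/2 = 10.770 mol.
Mass of H2O = 10.770 mol × 18.016 g/mol = 194.03 g.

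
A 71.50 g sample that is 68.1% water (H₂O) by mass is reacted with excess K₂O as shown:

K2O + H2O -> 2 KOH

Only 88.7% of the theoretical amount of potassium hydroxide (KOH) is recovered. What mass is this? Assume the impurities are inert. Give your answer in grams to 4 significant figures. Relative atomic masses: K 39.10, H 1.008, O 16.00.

Pure H2O available = 71.50 g × 0.681 = 48.691 g.
M(H2O) = 2(1.008) + 16.00 = 18.016 g/mol.
M(KOH) = 39.10 + 16.00 + 1.008 = 56.108 g/mol.
n(H2O) = 48.691 g / 18.016 g/mol = 2.7027 mol.
From the equation the H2O:KOH mole ratio is 1:2, so n(KOH) = 2.7027 × 2/1 = 5.4054 mol.
Mass of KOH = 5.4054 mol × 56.108 g/mol = 303.28 g.
Actual mass collected = 303.28 g × 0.887 = 269.01 g.

269.0 g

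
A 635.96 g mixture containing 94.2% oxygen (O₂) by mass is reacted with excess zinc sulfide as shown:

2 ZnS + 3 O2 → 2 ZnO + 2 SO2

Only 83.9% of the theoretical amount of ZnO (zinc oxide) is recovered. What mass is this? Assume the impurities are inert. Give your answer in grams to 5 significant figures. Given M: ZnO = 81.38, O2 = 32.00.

Pure O2 available = 635.96 g × 0.942 = 599.074 g.
n(O2) = 599.074 g / 32.00 g/mol = 18.7211 mol.
From the equation the O2:ZnO mole ratio is 3:2, so n(ZnO) = 18.7211 × 2/3 = 12.4807 mol.
Mass of ZnO = 12.4807 mol × 81.38 g/mol = 1015.68 g.
Actual mass collected = 1015.68 g × 0.839 = 852.156 g.

852.16 g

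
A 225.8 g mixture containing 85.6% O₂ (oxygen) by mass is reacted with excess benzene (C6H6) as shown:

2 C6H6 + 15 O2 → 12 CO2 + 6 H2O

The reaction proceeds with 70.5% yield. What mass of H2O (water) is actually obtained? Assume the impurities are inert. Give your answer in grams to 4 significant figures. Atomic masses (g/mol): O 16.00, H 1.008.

Pure O2 available = 225.8 g × 0.856 = 193.28 g.
M(O2) = 2(16.00) = 32.00 g/mol.
M(H2O) = 2(1.008) + 16.00 = 18.016 g/mol.
n(O2) = 193.28 g / 32.00 g/mol = 6.0401 mol.
From the equation the O2:H2O mole ratio is 15:6, so n(H2O) = 6.0401 × 6/15 = 2.4161 mol.
Mass of H2O = 2.4161 mol × 18.016 g/mol = 43.528 g.
Actual mass collected = 43.528 g × 0.705 = 30.687 g.

30.69 g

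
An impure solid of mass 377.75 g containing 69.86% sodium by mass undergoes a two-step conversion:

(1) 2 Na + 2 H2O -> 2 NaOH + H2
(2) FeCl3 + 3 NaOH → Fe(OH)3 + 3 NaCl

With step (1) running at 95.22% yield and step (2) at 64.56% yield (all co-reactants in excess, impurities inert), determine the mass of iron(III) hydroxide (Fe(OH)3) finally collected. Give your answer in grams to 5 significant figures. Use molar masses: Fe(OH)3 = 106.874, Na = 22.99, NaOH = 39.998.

Pure Na = 377.75 × 0.6986 = 263.896 g.
n(Na) = 263.896 / 22.99 = 11.4787 mol.
Step 1 (Na:NaOH = 2:2): theoretical n(NaOH) = 11.4787 mol; at 95.22% yield, n(NaOH) = 10.9301 mol.
Step 2 (NaOH:Fe(OH)3 = 3:1): theoretical n(Fe(OH)3) = 3.64335 mol, so theoretical mass = 3.64335 × 106.874 = 389.379 g.
At 64.56% yield, actual mass of Fe(OH)3 = 389.379 × 0.6456 = 251.383 g.

251.38 g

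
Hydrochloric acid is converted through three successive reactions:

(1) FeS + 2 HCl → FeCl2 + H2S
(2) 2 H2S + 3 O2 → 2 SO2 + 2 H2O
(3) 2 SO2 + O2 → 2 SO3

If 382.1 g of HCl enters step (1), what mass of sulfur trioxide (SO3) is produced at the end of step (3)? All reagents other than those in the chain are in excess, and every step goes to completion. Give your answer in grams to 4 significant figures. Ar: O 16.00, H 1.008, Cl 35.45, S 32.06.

419.5 g

M(HCl) = 1.008 + 35.45 = 36.458 g/mol.
M(SO3) = 32.06 + 3(16.00) = 80.06 g/mol.
n(HCl) = 382.1 / 36.458 = 10.481 mol.
Reaction (1): HCl→H2S ratio 2:1 ⇒ n(H2S) = 5.2403 mol.
Reaction (2): H2S→SO2 ratio 2:2 ⇒ n(SO2) = 5.2403 mol.
Reaction (3): SO2→SO3 ratio 2:2 ⇒ n(SO3) = 5.2403 mol.
Mass of SO3 = 5.2403 × 80.06 = 419.54 g.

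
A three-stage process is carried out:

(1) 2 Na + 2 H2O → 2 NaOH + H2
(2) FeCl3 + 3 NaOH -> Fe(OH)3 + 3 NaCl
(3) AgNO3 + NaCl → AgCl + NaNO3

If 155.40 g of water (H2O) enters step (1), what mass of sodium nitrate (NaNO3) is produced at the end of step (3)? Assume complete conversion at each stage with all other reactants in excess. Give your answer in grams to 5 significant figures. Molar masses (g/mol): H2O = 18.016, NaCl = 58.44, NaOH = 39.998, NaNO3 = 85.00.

n(H2O) = 155.40 / 18.016 = 8.62567 mol.
Reaction (1): H2O→NaOH ratio 2:2 ⇒ n(NaOH) = 8.62567 mol.
Reaction (2): NaOH→NaCl ratio 3:3 ⇒ n(NaCl) = 8.62567 mol.
Reaction (3): NaCl→NaNO3 ratio 1:1 ⇒ n(NaNO3) = 8.62567 mol.
Mass of NaNO3 = 8.62567 × 85.00 = 733.182 g.

733.18 g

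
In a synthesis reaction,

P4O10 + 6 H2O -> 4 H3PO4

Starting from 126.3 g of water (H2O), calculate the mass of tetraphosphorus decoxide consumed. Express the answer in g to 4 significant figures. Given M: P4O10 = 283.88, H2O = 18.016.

331.7 g

n(H2O) = 126.30 g / 18.016 g/mol = 7.0104 mol.
From the equation the H2O:P4O10 mole ratio is 6:1, so n(P4O10) = 7.0104 × 1/6 = 1.1684 mol.
Mass of P4O10 = 1.1684 mol × 283.88 g/mol = 331.69 g.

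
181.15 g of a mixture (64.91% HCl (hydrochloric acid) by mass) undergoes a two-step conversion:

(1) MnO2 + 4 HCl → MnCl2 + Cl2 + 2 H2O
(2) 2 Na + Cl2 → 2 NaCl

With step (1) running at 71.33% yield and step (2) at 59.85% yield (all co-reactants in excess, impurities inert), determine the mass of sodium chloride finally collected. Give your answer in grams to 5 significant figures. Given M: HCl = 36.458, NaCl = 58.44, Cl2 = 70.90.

40.232 g

Pure HCl = 181.15 × 0.6491 = 117.584 g.
n(HCl) = 117.584 / 36.458 = 3.22520 mol.
Step 1 (HCl:Cl2 = 4:1): theoretical n(Cl2) = 0.806301 mol; at 71.33% yield, n(Cl2) = 0.575134 mol.
Step 2 (Cl2:NaCl = 1:2): theoretical n(NaCl) = 1.15027 mol, so theoretical mass = 1.15027 × 58.44 = 67.2217 g.
At 59.85% yield, actual mass of NaCl = 67.2217 × 0.5985 = 40.2322 g.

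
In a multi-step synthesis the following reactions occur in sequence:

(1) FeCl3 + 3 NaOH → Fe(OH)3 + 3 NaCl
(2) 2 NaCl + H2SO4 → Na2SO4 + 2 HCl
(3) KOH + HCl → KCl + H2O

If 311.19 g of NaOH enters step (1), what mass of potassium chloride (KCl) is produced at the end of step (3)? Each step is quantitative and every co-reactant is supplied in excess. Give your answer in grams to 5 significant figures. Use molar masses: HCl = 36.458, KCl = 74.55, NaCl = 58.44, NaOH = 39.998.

580.01 g

n(NaOH) = 311.19 / 39.998 = 7.78014 mol.
Reaction (1): NaOH→NaCl ratio 3:3 ⇒ n(NaCl) = 7.78014 mol.
Reaction (2): NaCl→HCl ratio 2:2 ⇒ n(HCl) = 7.78014 mol.
Reaction (3): HCl→KCl ratio 1:1 ⇒ n(KCl) = 7.78014 mol.
Mass of KCl = 7.78014 × 74.55 = 580.009 g.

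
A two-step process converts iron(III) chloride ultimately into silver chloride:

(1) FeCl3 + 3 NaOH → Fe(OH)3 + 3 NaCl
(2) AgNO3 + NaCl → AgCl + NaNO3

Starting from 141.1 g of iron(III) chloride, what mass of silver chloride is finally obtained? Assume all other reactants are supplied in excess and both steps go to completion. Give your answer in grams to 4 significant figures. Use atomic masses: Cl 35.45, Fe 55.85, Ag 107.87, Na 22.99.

374.0 g

M(FeCl3) = 55.85 + 3(35.45) = 162.20 g/mol.
M(AgCl) = 107.87 + 35.45 = 143.32 g/mol.
n(FeCl3) = 141.10 / 162.20 = 0.86991 mol.
Step 1 gives a 1:3 ratio of FeCl3 to NaCl, so n(NaCl) = 2.6097 mol.
In step 2 the NaCl:AgCl ratio is 1:1, so n(AgCl) = 2.6097 mol.
Mass of AgCl = 2.6097 × 143.32 = 374.03 g.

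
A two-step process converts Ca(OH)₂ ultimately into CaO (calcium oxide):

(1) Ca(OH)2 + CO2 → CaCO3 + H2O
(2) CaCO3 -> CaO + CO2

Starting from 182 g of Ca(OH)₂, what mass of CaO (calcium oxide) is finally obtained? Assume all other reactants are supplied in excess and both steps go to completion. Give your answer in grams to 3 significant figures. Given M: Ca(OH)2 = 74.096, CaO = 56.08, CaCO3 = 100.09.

n(Ca(OH)2) = 182.0 / 74.096 = 2.456 mol.
Step 1 gives a 1:1 ratio of Ca(OH)2 to CaCO3, so n(CaCO3) = 2.456 mol.
In step 2 the CaCO3:CaO ratio is 1:1, so n(CaO) = 2.456 mol.
Mass of CaO = 2.456 × 56.08 = 137.7 g.

138 g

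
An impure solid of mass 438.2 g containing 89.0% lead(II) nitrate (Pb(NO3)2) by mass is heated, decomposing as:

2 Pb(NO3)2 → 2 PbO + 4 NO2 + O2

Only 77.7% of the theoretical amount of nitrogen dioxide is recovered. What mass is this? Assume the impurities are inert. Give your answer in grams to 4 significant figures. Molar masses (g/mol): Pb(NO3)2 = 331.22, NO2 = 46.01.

84.19 g

Pure Pb(NO3)2 available = 438.2 g × 0.890 = 390.00 g.
n(Pb(NO3)2) = 390.00 g / 331.22 g/mol = 1.1775 mol.
From the equation the Pb(NO3)2:NO2 mole ratio is 2:4, so n(NO2) = 1.1775 × 4/2 = 2.3549 mol.
Mass of NO2 = 2.3549 mol × 46.01 g/mol = 108.35 g.
Actual mass collected = 108.35 g × 0.777 = 84.188 g.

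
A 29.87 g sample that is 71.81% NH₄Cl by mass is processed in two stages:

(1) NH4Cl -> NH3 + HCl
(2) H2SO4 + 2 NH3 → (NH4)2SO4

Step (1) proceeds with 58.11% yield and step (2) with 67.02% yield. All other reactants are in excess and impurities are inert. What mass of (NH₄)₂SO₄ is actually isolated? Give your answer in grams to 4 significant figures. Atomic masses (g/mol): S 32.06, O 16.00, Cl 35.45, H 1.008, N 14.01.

Pure NH4Cl = 29.87 × 0.7181 = 21.450 g.
M(NH4Cl) = 14.01 + 4(1.008) + 35.45 = 53.492 g/mol.
M((NH4)2SO4) = 2(14.01) + 8(1.008) + 32.06 + 4(16.00) = 132.144 g/mol.
n(NH4Cl) = 21.450 / 53.492 = 0.40099 mol.
Step 1 (NH4Cl:NH3 = 1:1): theoretical n(NH3) = 0.40099 mol; at 58.11% yield, n(NH3) = 0.23301 mol.
Step 2 (NH3:(NH4)2SO4 = 2:1): theoretical n((NH4)2SO4) = 0.11651 mol, so theoretical mass = 0.11651 × 132.144 = 15.396 g.
At 67.02% yield, actual mass of (NH4)2SO4 = 15.396 × 0.6702 = 10.318 g.

10.32 g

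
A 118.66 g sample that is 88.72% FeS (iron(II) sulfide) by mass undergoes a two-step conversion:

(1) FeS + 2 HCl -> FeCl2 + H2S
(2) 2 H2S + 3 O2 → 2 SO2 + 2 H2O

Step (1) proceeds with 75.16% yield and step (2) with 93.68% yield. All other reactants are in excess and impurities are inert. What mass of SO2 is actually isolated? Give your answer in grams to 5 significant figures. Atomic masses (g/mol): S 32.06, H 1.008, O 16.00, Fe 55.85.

Pure FeS = 118.66 × 0.8872 = 105.275 g.
M(FeS) = 55.85 + 32.06 = 87.91 g/mol.
M(SO2) = 32.06 + 2(16.00) = 64.06 g/mol.
n(FeS) = 105.275 / 87.91 = 1.19753 mol.
Step 1 (FeS:H2S = 1:1): theoretical n(H2S) = 1.19753 mol; at 75.16% yield, n(H2S) = 0.900066 mol.
Step 2 (H2S:SO2 = 2:2): theoretical n(SO2) = 0.900066 mol, so theoretical mass = 0.900066 × 64.06 = 57.6582 g.
At 93.68% yield, actual mass of SO2 = 57.6582 × 0.9368 = 54.0142 g.

54.014 g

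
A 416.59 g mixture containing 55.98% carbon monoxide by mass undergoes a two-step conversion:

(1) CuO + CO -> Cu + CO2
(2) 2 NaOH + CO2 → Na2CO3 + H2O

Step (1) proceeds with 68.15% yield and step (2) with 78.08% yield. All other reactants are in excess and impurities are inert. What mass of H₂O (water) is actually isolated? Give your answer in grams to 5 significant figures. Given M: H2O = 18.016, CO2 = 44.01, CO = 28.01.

79.816 g

Pure CO = 416.59 × 0.5598 = 233.207 g.
n(CO) = 233.207 / 28.01 = 8.32585 mol.
Step 1 (CO:CO2 = 1:1): theoretical n(CO2) = 8.32585 mol; at 68.15% yield, n(CO2) = 5.67407 mol.
Step 2 (CO2:H2O = 1:1): theoretical n(H2O) = 5.67407 mol, so theoretical mass = 5.67407 × 18.016 = 102.224 g.
At 78.08% yield, actual mass of H2O = 102.224 × 0.7808 = 79.8165 g.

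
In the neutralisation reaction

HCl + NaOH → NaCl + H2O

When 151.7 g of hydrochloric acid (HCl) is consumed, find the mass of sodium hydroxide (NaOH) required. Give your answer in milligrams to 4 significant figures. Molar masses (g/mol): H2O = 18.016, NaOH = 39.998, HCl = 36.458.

166400 mg

n(HCl) = 151.70 g / 36.458 g/mol = 4.1610 mol.
From the equation the HCl:NaOH mole ratio is 1:1, so n(NaOH) = 4.1610 × 1/1 = 4.1610 mol.
Mass of NaOH = 4.1610 mol × 39.998 g/mol = 166.43 g.
Converting to mg: 166.43 g = 166400 mg.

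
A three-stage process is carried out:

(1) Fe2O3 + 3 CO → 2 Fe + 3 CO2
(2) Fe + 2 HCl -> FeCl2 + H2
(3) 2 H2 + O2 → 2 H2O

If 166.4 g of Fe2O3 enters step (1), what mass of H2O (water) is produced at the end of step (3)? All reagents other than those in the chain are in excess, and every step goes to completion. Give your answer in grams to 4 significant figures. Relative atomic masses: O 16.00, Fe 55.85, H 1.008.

37.54 g

M(Fe2O3) = 2(55.85) + 3(16.00) = 159.70 g/mol.
M(H2O) = 2(1.008) + 16.00 = 18.016 g/mol.
n(Fe2O3) = 166.4 / 159.70 = 1.0420 mol.
Reaction (1): Fe2O3→Fe ratio 1:2 ⇒ n(Fe) = 2.0839 mol.
Reaction (2): Fe→H2 ratio 1:1 ⇒ n(H2) = 2.0839 mol.
Reaction (3): H2→H2O ratio 2:2 ⇒ n(H2O) = 2.0839 mol.
Mass of H2O = 2.0839 × 18.016 = 37.544 g.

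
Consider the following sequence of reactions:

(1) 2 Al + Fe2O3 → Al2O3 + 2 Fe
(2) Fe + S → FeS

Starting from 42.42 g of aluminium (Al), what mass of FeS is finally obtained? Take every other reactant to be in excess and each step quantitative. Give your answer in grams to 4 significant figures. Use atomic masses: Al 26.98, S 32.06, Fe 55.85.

138.2 g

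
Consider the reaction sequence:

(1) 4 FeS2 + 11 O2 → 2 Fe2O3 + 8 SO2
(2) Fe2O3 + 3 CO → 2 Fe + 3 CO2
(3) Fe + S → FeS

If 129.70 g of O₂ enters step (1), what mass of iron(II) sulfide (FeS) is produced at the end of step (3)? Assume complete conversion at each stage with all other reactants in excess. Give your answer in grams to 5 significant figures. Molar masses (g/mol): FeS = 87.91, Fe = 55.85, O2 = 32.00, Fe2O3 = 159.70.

n(O2) = 129.70 / 32.00 = 4.05312 mol.
Reaction (1): O2→Fe2O3 ratio 11:2 ⇒ n(Fe2O3) = 0.736932 mol.
Reaction (2): Fe2O3→Fe ratio 1:2 ⇒ n(Fe) = 1.47386 mol.
Reaction (3): Fe→FeS ratio 1:1 ⇒ n(FeS) = 1.47386 mol.
Mass of FeS = 1.47386 × 87.91 = 129.567 g.

129.57 g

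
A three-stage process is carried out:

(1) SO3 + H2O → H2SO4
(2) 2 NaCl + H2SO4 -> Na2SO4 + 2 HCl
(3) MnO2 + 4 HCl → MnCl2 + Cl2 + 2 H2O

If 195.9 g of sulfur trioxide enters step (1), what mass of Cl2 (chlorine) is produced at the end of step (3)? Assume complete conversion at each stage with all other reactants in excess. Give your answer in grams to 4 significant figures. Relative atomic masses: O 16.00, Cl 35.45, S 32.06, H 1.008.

86.74 g

M(SO3) = 32.06 + 3(16.00) = 80.06 g/mol.
M(Cl2) = 2(35.45) = 70.90 g/mol.
n(SO3) = 195.9 / 80.06 = 2.4469 mol.
Reaction (1): SO3→H2SO4 ratio 1:1 ⇒ n(H2SO4) = 2.4469 mol.
Reaction (2): H2SO4→HCl ratio 1:2 ⇒ n(HCl) = 4.8938 mol.
Reaction (3): HCl→Cl2 ratio 4:1 ⇒ n(Cl2) = 1.2235 mol.
Mass of Cl2 = 1.2235 × 70.90 = 86.743 g.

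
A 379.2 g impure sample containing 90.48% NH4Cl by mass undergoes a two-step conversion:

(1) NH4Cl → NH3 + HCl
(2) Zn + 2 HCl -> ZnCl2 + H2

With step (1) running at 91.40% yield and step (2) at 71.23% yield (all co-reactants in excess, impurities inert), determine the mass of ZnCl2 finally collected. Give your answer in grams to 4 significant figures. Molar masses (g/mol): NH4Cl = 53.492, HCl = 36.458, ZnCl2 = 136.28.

284.5 g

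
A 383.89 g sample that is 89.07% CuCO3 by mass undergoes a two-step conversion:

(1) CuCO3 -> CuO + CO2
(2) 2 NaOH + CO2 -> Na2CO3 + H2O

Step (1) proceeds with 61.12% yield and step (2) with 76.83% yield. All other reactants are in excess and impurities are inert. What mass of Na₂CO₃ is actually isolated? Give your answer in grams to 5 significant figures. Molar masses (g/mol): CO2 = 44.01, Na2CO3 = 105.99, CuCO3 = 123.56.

Pure CuCO3 = 383.89 × 0.8907 = 341.931 g.
n(CuCO3) = 341.931 / 123.56 = 2.76733 mol.
Step 1 (CuCO3:CO2 = 1:1): theoretical n(CO2) = 2.76733 mol; at 61.12% yield, n(CO2) = 1.69139 mol.
Step 2 (CO2:Na2CO3 = 1:1): theoretical n(Na2CO3) = 1.69139 mol, so theoretical mass = 1.69139 × 105.99 = 179.270 g.
At 76.83% yield, actual mass of Na2CO3 = 179.270 × 0.7683 = 137.733 g.

137.73 g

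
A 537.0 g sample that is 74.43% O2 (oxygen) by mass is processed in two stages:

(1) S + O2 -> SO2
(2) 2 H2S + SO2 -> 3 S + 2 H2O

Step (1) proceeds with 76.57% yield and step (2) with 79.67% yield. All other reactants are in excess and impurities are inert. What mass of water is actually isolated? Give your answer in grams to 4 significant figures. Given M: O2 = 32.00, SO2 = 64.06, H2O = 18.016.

274.5 g

Pure O2 = 537.0 × 0.7443 = 399.69 g.
n(O2) = 399.69 / 32.00 = 12.490 mol.
Step 1 (O2:SO2 = 1:1): theoretical n(SO2) = 12.490 mol; at 76.57% yield, n(SO2) = 9.5638 mol.
Step 2 (SO2:H2O = 1:2): theoretical n(H2O) = 19.128 mol, so theoretical mass = 19.128 × 18.016 = 344.60 g.
At 79.67% yield, actual mass of H2O = 344.60 × 0.7967 = 274.55 g.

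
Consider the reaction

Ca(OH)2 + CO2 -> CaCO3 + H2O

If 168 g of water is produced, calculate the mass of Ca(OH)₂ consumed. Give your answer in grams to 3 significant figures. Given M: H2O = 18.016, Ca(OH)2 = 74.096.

691 g

n(H2O) = 168.0 g / 18.016 g/mol = 9.325 mol.
From the equation the H2O:Ca(OH)2 mole ratio is 1:1, so n(Ca(OH)2) = 9.325 × 1/1 = 9.325 mol.
Mass of Ca(OH)2 = 9.325 mol × 74.096 g/mol = 690.9 g.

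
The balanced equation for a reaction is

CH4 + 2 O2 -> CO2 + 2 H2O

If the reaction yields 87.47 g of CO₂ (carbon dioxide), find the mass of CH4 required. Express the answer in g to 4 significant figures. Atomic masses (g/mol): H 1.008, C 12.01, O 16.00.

31.88 g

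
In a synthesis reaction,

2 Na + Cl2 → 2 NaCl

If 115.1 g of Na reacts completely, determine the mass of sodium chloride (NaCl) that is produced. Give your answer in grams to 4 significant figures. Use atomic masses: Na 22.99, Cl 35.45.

292.6 g

M(Na) = 22.99 g/mol.
M(NaCl) = 22.99 + 35.45 = 58.44 g/mol.
n(Na) = 115.10 g / 22.99 g/mol = 5.0065 mol.
From the equation the Na:NaCl mole ratio is 2:2, so n(NaCl) = 5.0065 × 2/2 = 5.0065 mol.
Mass of NaCl = 5.0065 mol × 58.44 g/mol = 292.58 g.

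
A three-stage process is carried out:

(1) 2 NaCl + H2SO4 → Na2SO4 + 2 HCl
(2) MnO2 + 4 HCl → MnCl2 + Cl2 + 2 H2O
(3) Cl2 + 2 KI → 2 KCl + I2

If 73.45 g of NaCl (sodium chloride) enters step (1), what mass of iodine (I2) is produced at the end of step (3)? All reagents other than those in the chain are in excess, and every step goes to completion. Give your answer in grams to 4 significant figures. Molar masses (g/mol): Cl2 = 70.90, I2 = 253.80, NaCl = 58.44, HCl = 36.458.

n(NaCl) = 73.45 / 58.44 = 1.2568 mol.
Reaction (1): NaCl→HCl ratio 2:2 ⇒ n(HCl) = 1.2568 mol.
Reaction (2): HCl→Cl2 ratio 4:1 ⇒ n(Cl2) = 0.31421 mol.
Reaction (3): Cl2→I2 ratio 1:1 ⇒ n(I2) = 0.31421 mol.
Mass of I2 = 0.31421 × 253.80 = 79.747 g.

79.75 g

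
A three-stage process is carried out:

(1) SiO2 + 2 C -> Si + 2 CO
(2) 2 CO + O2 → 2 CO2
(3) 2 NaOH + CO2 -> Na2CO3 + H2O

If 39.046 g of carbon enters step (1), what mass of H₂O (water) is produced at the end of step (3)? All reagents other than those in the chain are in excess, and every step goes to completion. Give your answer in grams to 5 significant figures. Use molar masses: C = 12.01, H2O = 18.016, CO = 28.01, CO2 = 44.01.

58.572 g

n(C) = 39.046 / 12.01 = 3.25112 mol.
Reaction (1): C→CO ratio 2:2 ⇒ n(CO) = 3.25112 mol.
Reaction (2): CO→CO2 ratio 2:2 ⇒ n(CO2) = 3.25112 mol.
Reaction (3): CO2→H2O ratio 1:1 ⇒ n(H2O) = 3.25112 mol.
Mass of H2O = 3.25112 × 18.016 = 58.5723 g.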